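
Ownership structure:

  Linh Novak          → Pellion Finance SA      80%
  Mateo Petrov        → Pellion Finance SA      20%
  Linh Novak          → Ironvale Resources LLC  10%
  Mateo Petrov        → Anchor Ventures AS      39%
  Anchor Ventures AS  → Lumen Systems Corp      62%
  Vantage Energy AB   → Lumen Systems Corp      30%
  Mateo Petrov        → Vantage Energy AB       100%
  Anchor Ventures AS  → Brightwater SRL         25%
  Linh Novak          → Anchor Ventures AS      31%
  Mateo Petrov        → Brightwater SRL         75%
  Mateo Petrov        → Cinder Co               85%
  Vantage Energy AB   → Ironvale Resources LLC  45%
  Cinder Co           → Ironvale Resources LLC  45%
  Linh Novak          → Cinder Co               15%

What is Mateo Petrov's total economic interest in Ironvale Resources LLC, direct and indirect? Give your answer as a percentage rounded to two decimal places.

Mateo reaches Ironvale along 2 paths.
Via Vantage: 100% × 45% = 45%.
Via Cinder: 85% × 45% = 38.25%.
Total: 45% + 38.25% = 83.25%.

83.25%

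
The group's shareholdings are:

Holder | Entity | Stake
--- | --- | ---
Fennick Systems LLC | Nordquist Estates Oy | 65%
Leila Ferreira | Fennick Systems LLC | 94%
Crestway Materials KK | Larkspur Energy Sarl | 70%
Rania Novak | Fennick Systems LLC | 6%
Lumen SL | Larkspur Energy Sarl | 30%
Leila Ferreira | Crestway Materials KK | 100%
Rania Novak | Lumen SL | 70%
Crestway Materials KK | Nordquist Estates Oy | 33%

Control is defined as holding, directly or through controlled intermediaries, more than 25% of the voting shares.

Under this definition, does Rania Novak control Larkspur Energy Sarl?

Yes

Rania holds 70% of Lumen, so Rania controls Lumen.
Lumen holds 30% of Larkspur, so Rania controls Larkspur.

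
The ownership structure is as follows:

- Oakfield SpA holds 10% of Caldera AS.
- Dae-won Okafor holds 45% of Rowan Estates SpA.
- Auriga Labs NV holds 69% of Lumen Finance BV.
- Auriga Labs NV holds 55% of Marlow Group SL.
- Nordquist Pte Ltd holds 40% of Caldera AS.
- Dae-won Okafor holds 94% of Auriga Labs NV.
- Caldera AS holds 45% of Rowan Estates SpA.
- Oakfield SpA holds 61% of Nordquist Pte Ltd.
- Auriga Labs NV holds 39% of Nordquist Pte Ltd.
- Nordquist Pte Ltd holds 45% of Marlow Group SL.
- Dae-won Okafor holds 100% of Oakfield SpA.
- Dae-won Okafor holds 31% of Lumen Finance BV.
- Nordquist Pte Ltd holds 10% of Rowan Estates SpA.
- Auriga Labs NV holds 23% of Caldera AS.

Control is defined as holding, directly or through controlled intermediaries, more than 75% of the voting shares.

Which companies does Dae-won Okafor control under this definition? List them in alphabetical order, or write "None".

Dae-won holds 94% of Auriga, so Dae-won controls Auriga.
Dae-won holds 100% of Oakfield, so Dae-won controls Oakfield.
Auriga and Oakfield together hold 39% + 61% = 100% of Nordquist, so Dae-won controls Nordquist.
Nordquist and Auriga together hold 45% + 55% = 100% of Marlow, so Dae-won controls Marlow.
Dae-won and Auriga together hold 31% + 69% = 100% of Lumen, so Dae-won controls Lumen.
No other company's threshold is met.

Auriga Labs NV, Lumen Finance BV, Marlow Group SL, Nordquist Pte Ltd, Oakfield SpA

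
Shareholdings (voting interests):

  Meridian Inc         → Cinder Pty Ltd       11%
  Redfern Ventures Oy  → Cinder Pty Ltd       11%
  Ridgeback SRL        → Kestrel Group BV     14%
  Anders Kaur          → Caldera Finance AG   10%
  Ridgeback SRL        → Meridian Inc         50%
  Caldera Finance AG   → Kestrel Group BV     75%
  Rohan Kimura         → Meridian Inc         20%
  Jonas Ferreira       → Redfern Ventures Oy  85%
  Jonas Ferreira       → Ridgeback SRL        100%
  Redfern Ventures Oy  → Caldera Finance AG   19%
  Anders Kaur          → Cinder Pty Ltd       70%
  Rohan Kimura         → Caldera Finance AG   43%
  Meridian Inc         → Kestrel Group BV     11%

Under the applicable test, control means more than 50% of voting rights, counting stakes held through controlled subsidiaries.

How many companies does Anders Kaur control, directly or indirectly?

Anders holds 70% of Cinder, so Anders controls Cinder.
No other company's threshold is met.
Anders controls 1 company.

1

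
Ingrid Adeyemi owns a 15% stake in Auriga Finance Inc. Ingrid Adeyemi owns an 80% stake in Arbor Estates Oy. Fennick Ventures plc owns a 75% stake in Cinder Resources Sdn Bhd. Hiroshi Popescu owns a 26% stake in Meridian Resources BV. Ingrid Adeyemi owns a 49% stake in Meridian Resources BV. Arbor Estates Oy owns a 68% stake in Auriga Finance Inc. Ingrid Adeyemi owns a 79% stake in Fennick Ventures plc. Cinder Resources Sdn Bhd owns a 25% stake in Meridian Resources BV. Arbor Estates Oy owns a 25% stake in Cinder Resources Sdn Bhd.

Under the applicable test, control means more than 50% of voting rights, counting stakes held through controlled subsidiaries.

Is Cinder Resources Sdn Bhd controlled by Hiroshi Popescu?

Hiroshi's largest direct stake is 26% in Meridian, which does not meet the threshold, so Hiroshi controls no company.
Neither Hiroshi nor any entity Hiroshi controls holds any voting interest in Cinder.
So Hiroshi does not control Cinder.

No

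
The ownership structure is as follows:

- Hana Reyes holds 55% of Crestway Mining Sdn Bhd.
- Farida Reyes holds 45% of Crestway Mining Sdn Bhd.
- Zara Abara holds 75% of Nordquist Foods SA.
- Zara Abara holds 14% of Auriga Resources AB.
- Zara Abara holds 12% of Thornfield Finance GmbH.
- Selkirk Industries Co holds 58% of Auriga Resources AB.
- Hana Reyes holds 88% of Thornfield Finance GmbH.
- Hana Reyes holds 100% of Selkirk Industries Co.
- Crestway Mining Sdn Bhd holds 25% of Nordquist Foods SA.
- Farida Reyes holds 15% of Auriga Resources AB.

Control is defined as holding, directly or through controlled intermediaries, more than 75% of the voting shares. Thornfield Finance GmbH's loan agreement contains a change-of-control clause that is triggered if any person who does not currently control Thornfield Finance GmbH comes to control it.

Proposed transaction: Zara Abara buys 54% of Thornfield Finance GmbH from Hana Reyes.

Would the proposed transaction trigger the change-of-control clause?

No

The purchase adds only to Zara's holdings (Hana's stake shrinks), so Zara is the only person who could newly come to control Thornfield.
Zara's largest direct stake is 75% in Nordquist, which does not meet the threshold, so Zara controls no company.
In Thornfield, Zara's side holds only 12%, not > 75%.
So before the transaction, Zara does not control Thornfield.
After the purchase, Zara's direct stake in Thornfield rises to 12% + 54% = 66%, and Hana's stake falls to 34%.
After the transaction, Zara's side holds 66% of Thornfield, not > 75%, so Zara still does not control Thornfield.
No new person acquires control, so the clause is not triggered.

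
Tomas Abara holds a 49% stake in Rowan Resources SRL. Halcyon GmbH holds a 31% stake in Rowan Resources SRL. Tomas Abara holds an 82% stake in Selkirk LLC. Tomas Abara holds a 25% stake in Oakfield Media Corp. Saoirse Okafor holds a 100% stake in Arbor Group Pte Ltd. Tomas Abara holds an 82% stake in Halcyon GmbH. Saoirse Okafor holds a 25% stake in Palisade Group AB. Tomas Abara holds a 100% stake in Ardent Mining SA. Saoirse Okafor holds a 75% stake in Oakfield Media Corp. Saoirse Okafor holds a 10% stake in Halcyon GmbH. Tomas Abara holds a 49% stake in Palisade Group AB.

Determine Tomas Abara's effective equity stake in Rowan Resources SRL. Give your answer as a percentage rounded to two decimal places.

Tomas reaches Rowan along 2 paths.
Direct stake: 49% = 49%.
Via Halcyon: 82% × 31% = 25.42%.
Total: 49% + 25.42% = 74.42%.

74.42%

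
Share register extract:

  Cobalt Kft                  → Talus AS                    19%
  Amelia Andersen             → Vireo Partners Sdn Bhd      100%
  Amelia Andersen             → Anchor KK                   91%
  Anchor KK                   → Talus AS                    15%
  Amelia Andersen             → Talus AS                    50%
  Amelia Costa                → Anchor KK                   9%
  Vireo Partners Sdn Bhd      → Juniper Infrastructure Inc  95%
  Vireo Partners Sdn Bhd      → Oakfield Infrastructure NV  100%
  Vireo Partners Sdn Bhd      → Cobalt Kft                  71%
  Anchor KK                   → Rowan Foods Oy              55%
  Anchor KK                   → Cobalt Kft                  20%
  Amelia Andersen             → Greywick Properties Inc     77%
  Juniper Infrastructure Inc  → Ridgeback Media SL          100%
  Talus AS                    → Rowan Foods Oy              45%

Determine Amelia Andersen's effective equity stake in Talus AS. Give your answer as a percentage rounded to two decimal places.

80.60%

Amelia Andersen reaches Talus along 4 paths.
Via Anchor: 91% × 15% = 13.65%.
Direct stake: 50% = 50%.
Via Anchor → Cobalt: 91% × 20% × 19% = 3.458%.
Via Vireo → Cobalt: 100% × 71% × 19% = 13.49%.
Total: 13.65% + 50% + 3.458% + 13.49% = 80.598%.
Rounded: 80.60%.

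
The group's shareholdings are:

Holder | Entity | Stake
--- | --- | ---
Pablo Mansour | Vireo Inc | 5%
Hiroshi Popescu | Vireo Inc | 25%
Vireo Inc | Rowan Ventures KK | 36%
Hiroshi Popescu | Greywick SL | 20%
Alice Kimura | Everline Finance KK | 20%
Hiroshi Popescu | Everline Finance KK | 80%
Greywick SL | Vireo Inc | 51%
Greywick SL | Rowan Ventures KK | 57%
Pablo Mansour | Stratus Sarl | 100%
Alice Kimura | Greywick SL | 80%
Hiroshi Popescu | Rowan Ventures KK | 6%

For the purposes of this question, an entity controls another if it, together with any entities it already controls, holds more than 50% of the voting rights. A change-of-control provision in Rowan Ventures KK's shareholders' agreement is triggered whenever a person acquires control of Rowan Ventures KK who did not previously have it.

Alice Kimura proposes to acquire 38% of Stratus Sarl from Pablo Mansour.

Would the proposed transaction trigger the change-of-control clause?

The purchase adds only to Alice's holdings (Pablo's stake shrinks), so Alice is the only person who could newly come to control Rowan.
Alice holds 80% of Greywick, so Alice controls Greywick.
Greywick holds 51% of Vireo, so Alice controls Vireo.
Vireo and Greywick together hold 36% + 57% = 93% of Rowan, so Alice controls Rowan.
So Alice already controls Rowan before the transaction.
After the purchase, Alice holds 38% of Stratus directly, and Pablo's stake falls to 62%.
Alice controlled Rowan already, so this is not a new person acquiring control; every other person's position is unchanged or reduced.
No new person acquires control, so the clause is not triggered.

No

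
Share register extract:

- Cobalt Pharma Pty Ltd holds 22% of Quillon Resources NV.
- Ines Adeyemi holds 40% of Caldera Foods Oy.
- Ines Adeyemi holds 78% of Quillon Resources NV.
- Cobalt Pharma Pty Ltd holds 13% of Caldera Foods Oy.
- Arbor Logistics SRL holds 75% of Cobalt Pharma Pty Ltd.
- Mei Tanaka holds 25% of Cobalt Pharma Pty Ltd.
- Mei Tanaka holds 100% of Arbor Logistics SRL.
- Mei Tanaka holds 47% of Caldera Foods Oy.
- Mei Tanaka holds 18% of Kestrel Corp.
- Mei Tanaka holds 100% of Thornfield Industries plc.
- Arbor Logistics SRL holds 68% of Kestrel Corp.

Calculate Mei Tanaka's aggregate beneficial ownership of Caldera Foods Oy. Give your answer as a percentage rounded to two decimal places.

Mei reaches Caldera along 3 paths.
Via Arbor → Cobalt: 100% × 75% × 13% = 9.75%.
Via Cobalt: 25% × 13% = 3.25%.
Direct stake: 47% = 47%.
Total: 9.75% + 3.25% + 47% = 60%.
Rounded: 60.00%.

60.00%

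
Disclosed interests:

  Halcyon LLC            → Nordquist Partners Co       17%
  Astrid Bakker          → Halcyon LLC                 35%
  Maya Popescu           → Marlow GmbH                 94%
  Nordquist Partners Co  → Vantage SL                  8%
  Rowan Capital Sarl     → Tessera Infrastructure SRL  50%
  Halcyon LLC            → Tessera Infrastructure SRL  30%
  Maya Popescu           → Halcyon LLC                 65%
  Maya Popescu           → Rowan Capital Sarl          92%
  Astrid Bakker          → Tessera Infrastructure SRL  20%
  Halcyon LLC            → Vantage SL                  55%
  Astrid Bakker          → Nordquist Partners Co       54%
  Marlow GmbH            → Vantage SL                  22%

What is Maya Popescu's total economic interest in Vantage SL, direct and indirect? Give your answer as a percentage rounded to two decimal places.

57.31%

Maya reaches Vantage along 3 paths.
Via Marlow: 94% × 22% = 20.68%.
Via Halcyon: 65% × 55% = 35.75%.
Via Halcyon → Nordquist: 65% × 17% × 8% = 0.884%.
Total: 20.68% + 35.75% + 0.884% = 57.314%.
Rounded: 57.31%.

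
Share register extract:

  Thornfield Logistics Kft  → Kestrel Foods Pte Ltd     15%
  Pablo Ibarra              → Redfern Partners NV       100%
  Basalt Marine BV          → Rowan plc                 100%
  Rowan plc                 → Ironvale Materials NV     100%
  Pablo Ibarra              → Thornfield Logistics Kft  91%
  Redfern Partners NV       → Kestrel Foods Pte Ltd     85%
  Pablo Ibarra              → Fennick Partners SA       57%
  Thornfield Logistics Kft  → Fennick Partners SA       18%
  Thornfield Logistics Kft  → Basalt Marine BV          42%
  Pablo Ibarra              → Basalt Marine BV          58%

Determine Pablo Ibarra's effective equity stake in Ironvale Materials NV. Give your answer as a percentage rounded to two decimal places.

96.22%

Pablo reaches Ironvale along 2 paths.
Via Basalt → Rowan: 58% × 100% × 100% = 58%.
Via Thornfield → Basalt → Rowan: 91% × 42% × 100% × 100% = 38.22%.
Total: 58% + 38.22% = 96.22%.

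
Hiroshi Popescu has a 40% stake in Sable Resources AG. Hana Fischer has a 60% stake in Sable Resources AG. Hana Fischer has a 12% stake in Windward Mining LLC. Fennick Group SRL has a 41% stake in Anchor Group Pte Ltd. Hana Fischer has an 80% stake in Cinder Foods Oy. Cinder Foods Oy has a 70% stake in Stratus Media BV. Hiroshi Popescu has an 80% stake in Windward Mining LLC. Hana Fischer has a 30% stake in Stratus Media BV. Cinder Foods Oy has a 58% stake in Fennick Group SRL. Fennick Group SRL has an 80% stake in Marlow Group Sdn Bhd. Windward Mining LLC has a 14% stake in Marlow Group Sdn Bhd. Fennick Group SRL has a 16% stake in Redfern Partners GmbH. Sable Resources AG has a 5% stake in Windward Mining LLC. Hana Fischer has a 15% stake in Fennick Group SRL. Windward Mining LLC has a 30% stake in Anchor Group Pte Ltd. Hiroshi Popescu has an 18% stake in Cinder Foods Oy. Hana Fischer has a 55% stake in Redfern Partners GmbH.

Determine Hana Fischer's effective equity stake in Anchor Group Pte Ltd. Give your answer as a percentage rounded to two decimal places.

29.67%

Hana reaches Anchor along 4 paths.
Via Fennick: 15% × 41% = 6.15%.
Via Cinder → Fennick: 80% × 58% × 41% = 19.024%.
Via Windward: 12% × 30% = 3.6%.
Via Sable → Windward: 60% × 5% × 30% = 0.9%.
Total: 6.15% + 19.024% + 3.6% + 0.9% = 29.674%.
Rounded: 29.67%.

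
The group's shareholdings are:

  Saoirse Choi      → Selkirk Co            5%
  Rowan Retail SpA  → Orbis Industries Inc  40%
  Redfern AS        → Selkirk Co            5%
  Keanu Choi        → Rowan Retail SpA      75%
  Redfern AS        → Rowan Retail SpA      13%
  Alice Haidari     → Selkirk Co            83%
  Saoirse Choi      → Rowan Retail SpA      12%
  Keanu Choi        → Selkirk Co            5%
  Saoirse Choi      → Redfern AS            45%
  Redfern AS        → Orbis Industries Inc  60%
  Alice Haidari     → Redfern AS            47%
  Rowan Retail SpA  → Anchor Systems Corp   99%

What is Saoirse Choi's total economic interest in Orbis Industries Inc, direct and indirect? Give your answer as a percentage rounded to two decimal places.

Saoirse reaches Orbis along 3 paths.
Via Redfern: 45% × 60% = 27%.
Via Redfern → Rowan: 45% × 13% × 40% = 2.34%.
Via Rowan: 12% × 40% = 4.8%.
Total: 27% + 2.34% + 4.8% = 34.14%.

34.14%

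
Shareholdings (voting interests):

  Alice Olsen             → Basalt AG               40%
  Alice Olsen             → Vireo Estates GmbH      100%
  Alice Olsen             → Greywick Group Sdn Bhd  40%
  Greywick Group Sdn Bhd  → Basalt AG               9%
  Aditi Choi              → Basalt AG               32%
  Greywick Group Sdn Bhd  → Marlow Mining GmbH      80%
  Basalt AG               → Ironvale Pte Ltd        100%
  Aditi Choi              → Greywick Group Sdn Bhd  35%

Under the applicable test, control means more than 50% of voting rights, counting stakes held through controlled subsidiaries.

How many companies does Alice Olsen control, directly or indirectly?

Alice holds 100% of Vireo, so Alice controls Vireo.
No other company's threshold is met.
Alice controls 1 company.

1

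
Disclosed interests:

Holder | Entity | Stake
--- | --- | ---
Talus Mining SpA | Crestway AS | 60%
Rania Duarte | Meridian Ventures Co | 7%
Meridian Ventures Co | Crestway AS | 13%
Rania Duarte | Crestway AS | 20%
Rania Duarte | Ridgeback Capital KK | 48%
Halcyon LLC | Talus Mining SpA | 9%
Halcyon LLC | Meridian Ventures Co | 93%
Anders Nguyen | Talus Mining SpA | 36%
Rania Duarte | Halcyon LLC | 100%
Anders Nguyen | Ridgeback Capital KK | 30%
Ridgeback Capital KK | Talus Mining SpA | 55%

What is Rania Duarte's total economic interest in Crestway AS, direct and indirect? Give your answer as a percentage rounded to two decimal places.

Rania reaches Crestway along 5 paths.
Via Halcyon → Talus: 100% × 9% × 60% = 5.4%.
Via Ridgeback → Talus: 48% × 55% × 60% = 15.84%.
Direct stake: 20% = 20%.
Via Meridian: 7% × 13% = 0.91%.
Via Halcyon → Meridian: 100% × 93% × 13% = 12.09%.
Total: 5.4% + 15.84% + 20% + 0.91% + 12.09% = 54.24%.

54.24%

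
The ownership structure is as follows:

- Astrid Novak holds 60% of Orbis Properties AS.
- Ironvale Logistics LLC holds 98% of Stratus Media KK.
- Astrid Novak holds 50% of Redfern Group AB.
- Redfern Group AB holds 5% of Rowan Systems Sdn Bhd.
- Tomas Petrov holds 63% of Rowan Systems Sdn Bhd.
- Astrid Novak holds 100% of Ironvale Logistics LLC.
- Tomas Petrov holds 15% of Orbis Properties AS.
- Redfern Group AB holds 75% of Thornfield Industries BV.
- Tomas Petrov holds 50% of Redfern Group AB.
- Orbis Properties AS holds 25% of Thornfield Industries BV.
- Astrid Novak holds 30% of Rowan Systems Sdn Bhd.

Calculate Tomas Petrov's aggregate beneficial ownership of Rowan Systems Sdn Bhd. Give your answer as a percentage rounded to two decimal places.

65.50%

Tomas reaches Rowan along 2 paths.
Direct stake: 63% = 63%.
Via Redfern: 50% × 5% = 2.5%.
Total: 63% + 2.5% = 65.5%.
Rounded: 65.50%.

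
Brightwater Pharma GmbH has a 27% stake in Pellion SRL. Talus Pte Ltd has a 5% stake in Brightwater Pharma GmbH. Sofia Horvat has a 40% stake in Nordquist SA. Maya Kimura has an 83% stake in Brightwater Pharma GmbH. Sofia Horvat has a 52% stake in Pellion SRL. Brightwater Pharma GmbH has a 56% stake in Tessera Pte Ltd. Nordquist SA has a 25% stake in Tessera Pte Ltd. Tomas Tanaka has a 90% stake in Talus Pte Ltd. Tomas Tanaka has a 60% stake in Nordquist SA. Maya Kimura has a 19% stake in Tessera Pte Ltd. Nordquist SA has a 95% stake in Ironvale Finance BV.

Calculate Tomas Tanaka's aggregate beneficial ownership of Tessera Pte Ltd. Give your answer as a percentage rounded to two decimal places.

17.52%

Tomas reaches Tessera along 2 paths.
Via Talus → Brightwater: 90% × 5% × 56% = 2.52%.
Via Nordquist: 60% × 25% = 15%.
Total: 2.52% + 15% = 17.52%.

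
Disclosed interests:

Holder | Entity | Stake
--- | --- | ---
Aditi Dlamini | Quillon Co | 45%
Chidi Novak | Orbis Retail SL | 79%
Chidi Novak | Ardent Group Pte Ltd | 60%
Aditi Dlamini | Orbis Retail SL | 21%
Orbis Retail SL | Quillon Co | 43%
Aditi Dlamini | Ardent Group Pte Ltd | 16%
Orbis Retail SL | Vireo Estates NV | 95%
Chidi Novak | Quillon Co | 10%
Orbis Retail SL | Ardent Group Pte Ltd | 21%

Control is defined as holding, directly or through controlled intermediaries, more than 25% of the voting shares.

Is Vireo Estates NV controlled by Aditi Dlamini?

Aditi holds 45% of Quillon, so Aditi controls Quillon.
Neither Aditi nor any entity Aditi controls holds any voting interest in Vireo.
So Aditi does not control Vireo.

No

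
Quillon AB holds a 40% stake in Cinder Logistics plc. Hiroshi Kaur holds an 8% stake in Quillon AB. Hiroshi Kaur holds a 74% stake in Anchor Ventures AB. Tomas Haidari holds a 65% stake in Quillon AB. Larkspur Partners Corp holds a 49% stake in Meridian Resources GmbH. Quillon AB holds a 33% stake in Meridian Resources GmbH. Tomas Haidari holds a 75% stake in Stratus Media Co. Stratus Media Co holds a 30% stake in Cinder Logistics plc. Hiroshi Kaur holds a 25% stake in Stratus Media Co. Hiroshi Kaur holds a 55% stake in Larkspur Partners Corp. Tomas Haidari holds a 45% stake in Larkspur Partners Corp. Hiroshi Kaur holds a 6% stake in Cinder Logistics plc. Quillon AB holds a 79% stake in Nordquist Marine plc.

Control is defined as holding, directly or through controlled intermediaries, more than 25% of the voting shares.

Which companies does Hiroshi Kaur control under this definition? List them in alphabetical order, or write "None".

Hiroshi holds 55% of Larkspur, so Hiroshi controls Larkspur.
Larkspur holds 49% of Meridian, so Hiroshi controls Meridian.
Hiroshi holds 74% of Anchor, so Hiroshi controls Anchor.
No other company's threshold is met.

Anchor Ventures AB, Larkspur Partners Corp, Meridian Resources GmbH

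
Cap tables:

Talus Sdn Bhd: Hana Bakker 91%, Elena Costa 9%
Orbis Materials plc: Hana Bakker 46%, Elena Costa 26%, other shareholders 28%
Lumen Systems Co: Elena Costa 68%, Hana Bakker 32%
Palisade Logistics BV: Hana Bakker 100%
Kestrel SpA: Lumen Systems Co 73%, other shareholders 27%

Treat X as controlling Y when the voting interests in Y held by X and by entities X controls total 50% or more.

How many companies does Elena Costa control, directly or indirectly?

Elena holds 68% of Lumen, so Elena controls Lumen.
Lumen holds 73% of Kestrel, so Elena controls Kestrel.
No other company's threshold is met.
Elena controls 2 companies.

2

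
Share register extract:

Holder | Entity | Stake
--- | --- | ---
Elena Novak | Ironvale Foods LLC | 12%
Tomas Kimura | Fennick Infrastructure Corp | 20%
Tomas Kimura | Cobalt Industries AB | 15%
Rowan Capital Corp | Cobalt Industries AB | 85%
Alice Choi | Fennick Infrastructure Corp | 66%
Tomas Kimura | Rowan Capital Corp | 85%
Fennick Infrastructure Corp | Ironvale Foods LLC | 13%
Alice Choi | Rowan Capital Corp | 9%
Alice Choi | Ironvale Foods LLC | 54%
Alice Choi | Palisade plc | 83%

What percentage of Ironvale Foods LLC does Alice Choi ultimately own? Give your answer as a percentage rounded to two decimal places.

Alice reaches Ironvale along 2 paths.
Via Fennick: 66% × 13% = 8.58%.
Direct stake: 54% = 54%.
Total: 8.58% + 54% = 62.58%.

62.58%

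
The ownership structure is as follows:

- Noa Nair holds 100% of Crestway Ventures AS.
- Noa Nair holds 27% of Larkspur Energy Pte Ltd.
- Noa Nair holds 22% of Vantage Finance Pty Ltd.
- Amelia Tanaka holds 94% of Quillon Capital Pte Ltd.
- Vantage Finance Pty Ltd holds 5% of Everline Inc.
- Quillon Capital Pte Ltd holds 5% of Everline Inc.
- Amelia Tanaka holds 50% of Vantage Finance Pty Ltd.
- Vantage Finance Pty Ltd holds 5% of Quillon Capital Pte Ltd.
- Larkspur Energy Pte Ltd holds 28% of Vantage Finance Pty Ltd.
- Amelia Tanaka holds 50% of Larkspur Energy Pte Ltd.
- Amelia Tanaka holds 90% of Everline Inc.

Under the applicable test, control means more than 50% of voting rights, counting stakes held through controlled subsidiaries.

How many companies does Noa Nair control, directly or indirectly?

Noa holds 100% of Crestway, so Noa controls Crestway.
No other company's threshold is met.
Noa controls 1 company.

1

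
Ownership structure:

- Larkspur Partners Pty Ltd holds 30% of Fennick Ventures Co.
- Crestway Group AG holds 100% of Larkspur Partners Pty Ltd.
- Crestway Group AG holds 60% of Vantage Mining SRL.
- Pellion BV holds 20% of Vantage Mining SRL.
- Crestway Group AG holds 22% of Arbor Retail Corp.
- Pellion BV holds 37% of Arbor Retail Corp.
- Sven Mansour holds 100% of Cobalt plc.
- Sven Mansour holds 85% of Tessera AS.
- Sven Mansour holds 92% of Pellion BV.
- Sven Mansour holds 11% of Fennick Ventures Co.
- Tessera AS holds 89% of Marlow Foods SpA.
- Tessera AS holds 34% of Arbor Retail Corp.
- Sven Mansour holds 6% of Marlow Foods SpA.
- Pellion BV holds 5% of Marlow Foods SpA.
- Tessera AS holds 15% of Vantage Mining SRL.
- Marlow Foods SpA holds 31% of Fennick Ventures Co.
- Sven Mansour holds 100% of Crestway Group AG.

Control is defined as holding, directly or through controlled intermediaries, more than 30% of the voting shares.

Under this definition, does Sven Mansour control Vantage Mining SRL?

Sven holds 100% of Crestway, so Sven controls Crestway.
Sven holds 85% of Tessera, so Sven controls Tessera.
Sven holds 92% of Pellion, so Sven controls Pellion.
Pellion and Tessera and Crestway together hold 20% + 15% + 60% = 95% of Vantage, so Sven controls Vantage.

Yes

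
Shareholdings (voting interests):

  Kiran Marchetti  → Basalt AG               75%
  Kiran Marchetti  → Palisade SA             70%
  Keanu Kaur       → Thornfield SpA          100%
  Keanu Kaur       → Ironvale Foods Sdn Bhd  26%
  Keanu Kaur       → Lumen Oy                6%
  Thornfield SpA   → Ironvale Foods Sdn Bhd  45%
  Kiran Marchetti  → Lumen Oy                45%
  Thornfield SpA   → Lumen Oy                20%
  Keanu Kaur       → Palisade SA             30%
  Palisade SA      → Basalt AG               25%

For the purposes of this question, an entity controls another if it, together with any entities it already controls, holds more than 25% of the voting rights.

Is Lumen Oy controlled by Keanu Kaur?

Keanu holds 100% of Thornfield, so Keanu controls Thornfield.
Keanu and Thornfield together hold 6% + 20% = 26% of Lumen, so Keanu controls Lumen.

Yes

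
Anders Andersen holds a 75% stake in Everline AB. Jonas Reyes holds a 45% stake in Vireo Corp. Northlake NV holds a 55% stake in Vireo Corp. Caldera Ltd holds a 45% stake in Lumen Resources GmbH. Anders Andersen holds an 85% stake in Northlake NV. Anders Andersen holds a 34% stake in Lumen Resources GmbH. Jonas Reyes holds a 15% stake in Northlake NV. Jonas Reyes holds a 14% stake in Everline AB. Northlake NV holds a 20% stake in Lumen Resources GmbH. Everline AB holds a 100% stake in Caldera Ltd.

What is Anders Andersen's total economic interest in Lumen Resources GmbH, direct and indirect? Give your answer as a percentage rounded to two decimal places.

84.75%

Anders reaches Lumen along 3 paths.
Via Everline → Caldera: 75% × 100% × 45% = 33.75%.
Via Northlake: 85% × 20% = 17%.
Direct stake: 34% = 34%.
Total: 33.75% + 17% + 34% = 84.75%.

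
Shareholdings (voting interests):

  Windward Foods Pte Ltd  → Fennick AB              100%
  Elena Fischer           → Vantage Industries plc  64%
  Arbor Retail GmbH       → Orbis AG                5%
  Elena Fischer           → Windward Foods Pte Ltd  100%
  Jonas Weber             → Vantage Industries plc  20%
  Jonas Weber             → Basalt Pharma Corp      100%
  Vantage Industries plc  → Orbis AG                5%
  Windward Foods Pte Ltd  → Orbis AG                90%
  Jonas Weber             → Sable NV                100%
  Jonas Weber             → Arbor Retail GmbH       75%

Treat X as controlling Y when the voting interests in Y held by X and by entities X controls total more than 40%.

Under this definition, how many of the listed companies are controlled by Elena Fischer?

4

Elena holds 100% of Windward, so Elena controls Windward.
Elena holds 64% of Vantage, so Elena controls Vantage.
Windward and Vantage together hold 90% + 5% = 95% of Orbis, so Elena controls Orbis.
Windward holds 100% of Fennick, so Elena controls Fennick.
No other company's threshold is met.
Elena controls 4 companies.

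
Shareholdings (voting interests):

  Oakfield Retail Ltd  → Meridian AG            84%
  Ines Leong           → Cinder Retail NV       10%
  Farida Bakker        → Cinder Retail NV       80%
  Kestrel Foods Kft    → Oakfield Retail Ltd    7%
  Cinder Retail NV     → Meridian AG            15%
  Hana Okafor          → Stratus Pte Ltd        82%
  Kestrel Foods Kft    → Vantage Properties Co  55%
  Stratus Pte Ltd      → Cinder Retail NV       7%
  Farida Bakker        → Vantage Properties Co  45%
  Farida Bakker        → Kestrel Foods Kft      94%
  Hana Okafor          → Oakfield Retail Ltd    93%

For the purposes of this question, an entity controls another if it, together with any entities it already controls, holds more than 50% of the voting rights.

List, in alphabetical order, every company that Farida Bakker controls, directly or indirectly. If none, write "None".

Cinder Retail NV, Kestrel Foods Kft, Vantage Properties Co

Farida holds 94% of Kestrel, so Farida controls Kestrel.
Kestrel and Farida together hold 55% + 45% = 100% of Vantage, so Farida controls Vantage.
Farida holds 80% of Cinder, so Farida controls Cinder.
No other company's threshold is met.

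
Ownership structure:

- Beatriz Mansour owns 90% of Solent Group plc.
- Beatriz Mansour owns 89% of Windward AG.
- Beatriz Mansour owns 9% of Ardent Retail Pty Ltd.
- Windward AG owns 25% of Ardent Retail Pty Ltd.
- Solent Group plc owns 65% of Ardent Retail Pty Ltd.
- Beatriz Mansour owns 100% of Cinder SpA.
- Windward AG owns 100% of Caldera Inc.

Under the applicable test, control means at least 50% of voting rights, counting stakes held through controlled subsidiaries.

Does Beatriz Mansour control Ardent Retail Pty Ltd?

Beatriz holds 90% of Solent, so Beatriz controls Solent.
Beatriz holds 89% of Windward, so Beatriz controls Windward.
Solent and Windward and Beatriz together hold 65% + 25% + 9% = 99% of Ardent, so Beatriz controls Ardent.

Yes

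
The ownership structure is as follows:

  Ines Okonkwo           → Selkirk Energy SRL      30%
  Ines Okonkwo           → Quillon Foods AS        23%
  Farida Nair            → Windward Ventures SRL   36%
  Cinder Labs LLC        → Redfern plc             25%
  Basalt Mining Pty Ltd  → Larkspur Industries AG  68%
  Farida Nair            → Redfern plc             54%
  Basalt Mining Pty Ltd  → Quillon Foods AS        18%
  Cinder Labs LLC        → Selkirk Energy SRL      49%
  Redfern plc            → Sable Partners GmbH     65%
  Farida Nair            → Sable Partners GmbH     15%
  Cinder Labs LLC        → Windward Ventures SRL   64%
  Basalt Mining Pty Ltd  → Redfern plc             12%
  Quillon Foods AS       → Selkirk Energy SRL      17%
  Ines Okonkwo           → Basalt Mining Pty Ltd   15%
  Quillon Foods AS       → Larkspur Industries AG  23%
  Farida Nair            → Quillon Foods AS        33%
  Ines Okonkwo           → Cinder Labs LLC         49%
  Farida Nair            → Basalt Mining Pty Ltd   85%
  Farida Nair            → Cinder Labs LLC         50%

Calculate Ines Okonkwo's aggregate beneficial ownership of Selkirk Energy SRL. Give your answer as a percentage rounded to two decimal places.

58.38%

Ines reaches Selkirk along 4 paths.
Via Quillon: 23% × 17% = 3.91%.
Via Basalt → Quillon: 15% × 18% × 17% = 0.459%.
Direct stake: 30% = 30%.
Via Cinder: 49% × 49% = 24.01%.
Total: 3.91% + 0.459% + 30% + 24.01% = 58.379%.
Rounded: 58.38%.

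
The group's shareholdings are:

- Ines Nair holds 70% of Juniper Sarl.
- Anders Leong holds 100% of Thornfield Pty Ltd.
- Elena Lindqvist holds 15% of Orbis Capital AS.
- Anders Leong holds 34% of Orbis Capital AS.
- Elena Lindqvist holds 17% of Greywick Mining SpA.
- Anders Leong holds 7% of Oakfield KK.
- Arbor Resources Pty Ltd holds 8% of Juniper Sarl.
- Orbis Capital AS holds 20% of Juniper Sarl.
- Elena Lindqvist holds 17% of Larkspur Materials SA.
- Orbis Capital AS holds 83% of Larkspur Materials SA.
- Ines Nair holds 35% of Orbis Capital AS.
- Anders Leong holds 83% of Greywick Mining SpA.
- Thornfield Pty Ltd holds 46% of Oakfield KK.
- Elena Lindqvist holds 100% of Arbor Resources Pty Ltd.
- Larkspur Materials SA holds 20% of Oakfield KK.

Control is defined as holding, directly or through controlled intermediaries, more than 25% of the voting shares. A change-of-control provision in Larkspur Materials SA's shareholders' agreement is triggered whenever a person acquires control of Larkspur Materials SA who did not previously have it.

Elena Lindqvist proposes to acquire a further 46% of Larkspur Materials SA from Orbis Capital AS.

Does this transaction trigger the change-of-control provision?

The purchase adds only to Elena's holdings (Orbis's stake shrinks), so Elena is the only person who could newly come to control Larkspur.
Elena holds 100% of Arbor, so Elena controls Arbor.
In Larkspur, Elena's side holds only 17%, not > 25%.
So before the transaction, Elena does not control Larkspur.
After the purchase, Elena's direct stake in Larkspur rises to 17% + 46% = 63%, and Orbis's stake falls to 37%.
Elena holds 63% of Larkspur, so Elena controls Larkspur.
Elena did not control Larkspur before and does after, so the clause is triggered.

Yes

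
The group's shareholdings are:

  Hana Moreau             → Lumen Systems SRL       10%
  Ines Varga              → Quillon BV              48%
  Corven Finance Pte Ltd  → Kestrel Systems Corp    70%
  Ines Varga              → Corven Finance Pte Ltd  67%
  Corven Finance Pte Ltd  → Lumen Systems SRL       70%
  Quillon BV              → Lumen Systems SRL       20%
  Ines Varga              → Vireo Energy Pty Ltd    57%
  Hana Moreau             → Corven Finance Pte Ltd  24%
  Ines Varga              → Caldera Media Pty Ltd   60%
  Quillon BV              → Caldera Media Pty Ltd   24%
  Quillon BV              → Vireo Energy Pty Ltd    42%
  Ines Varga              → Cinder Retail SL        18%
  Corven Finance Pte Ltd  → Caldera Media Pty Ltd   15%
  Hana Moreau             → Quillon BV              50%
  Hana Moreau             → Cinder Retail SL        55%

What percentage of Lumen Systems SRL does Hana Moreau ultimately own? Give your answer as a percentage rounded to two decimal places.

36.80%

Hana reaches Lumen along 3 paths.
Via Corven: 24% × 70% = 16.8%.
Direct stake: 10% = 10%.
Via Quillon: 50% × 20% = 10%.
Total: 16.8% + 10% + 10% = 36.8%.
Rounded: 36.80%.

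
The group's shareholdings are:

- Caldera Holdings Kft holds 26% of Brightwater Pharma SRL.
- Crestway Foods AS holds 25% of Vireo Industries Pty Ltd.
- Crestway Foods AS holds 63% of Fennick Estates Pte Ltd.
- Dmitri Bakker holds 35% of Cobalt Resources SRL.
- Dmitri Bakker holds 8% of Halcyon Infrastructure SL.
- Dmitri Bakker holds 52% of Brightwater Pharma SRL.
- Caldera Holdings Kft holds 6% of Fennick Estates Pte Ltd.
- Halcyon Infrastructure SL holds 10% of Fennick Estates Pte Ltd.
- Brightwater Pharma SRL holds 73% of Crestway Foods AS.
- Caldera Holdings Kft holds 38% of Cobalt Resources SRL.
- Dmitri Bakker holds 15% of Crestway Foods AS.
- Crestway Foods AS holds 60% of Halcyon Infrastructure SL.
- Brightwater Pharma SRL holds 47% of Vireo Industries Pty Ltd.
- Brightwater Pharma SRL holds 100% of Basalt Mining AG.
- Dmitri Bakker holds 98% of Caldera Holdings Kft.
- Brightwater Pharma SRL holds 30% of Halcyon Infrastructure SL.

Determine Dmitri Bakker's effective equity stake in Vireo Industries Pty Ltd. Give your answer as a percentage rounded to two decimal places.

54.31%

Dmitri reaches Vireo along 5 paths.
Via Brightwater: 52% × 47% = 24.44%.
Via Caldera → Brightwater: 98% × 26% × 47% = 11.9756%.
Via Brightwater → Crestway: 52% × 73% × 25% = 9.49%.
Via Caldera → Brightwater → Crestway: 98% × 26% × 73% × 25% = 4.6501%.
Via Crestway: 15% × 25% = 3.75%.
Total: 24.44% + 11.9756% + 9.49% + 4.6501% + 3.75% = 54.3057%.
Rounded: 54.31%.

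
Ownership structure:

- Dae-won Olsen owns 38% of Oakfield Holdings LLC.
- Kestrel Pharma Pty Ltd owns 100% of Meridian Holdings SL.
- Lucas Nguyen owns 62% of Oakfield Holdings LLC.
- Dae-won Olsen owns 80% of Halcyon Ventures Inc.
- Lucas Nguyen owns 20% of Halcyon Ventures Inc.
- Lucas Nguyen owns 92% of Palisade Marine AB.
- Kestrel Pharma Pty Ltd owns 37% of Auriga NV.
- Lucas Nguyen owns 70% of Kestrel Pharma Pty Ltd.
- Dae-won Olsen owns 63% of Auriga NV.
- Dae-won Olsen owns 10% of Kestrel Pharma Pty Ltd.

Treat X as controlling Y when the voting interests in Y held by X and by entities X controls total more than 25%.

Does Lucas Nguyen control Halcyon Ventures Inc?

Lucas holds 62% of Oakfield, so Lucas controls Oakfield.
Lucas holds 70% of Kestrel, so Lucas controls Kestrel.
Lucas holds 92% of Palisade, so Lucas controls Palisade.
Kestrel holds 100% of Meridian, so Lucas controls Meridian.
Kestrel holds 37% of Auriga, so Lucas controls Auriga.
In Halcyon, Lucas's side holds only 20%, not > 25%.
So Lucas does not control Halcyon.

No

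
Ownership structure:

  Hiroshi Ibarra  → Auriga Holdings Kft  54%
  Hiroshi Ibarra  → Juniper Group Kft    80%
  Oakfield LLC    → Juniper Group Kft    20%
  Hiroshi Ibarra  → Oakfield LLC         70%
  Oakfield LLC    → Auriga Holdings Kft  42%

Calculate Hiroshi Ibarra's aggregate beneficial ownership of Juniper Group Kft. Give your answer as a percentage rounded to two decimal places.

94.00%

Hiroshi reaches Juniper along 2 paths.
Direct stake: 80% = 80%.
Via Oakfield: 70% × 20% = 14%.
Total: 80% + 14% = 94%.
Rounded: 94.00%.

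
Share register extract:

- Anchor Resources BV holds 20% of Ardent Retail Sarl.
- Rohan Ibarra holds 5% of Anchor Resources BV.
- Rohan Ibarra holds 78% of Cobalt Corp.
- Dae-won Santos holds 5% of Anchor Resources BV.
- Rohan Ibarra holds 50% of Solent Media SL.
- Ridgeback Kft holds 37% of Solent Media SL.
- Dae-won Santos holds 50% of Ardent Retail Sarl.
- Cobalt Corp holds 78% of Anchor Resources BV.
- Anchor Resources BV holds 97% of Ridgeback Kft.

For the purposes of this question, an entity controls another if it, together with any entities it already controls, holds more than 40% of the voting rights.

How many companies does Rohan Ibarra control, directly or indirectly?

4

Rohan holds 78% of Cobalt, so Rohan controls Cobalt.
Rohan and Cobalt together hold 5% + 78% = 83% of Anchor, so Rohan controls Anchor.
Anchor holds 97% of Ridgeback, so Rohan controls Ridgeback.
Rohan and Ridgeback together hold 50% + 37% = 87% of Solent, so Rohan controls Solent.
No other company's threshold is met.
Rohan controls 4 companies.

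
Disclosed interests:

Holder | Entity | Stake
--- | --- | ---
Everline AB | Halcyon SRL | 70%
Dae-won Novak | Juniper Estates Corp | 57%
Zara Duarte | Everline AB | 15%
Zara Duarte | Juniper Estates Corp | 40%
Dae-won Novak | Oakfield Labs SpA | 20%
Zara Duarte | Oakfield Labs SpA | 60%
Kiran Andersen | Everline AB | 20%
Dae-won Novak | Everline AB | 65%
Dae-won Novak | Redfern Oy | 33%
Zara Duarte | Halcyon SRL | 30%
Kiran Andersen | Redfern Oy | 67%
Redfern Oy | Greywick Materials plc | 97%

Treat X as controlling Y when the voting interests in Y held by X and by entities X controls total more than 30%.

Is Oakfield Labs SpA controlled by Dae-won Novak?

No

Dae-won holds 65% of Everline, so Dae-won controls Everline.
Dae-won holds 33% of Redfern, so Dae-won controls Redfern.
Everline holds 70% of Halcyon, so Dae-won controls Halcyon.
Dae-won holds 57% of Juniper, so Dae-won controls Juniper.
Redfern holds 97% of Greywick, so Dae-won controls Greywick.
In Oakfield, Dae-won's side holds only 20%, not > 30%.
So Dae-won does not control Oakfield.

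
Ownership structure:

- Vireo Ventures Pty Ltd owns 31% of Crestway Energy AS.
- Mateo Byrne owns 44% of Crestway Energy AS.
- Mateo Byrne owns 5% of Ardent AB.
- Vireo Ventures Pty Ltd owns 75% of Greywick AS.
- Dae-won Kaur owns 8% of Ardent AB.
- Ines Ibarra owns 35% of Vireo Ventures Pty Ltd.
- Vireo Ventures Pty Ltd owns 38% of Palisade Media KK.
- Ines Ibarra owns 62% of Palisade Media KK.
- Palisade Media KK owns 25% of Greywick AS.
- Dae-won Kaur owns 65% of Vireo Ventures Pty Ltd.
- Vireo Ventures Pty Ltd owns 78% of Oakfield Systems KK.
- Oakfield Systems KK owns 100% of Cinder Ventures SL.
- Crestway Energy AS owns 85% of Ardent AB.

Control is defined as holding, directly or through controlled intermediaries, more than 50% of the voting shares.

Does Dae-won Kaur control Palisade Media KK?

No

Dae-won holds 65% of Vireo, so Dae-won controls Vireo.
Vireo holds 78% of Oakfield, so Dae-won controls Oakfield.
Vireo holds 75% of Greywick, so Dae-won controls Greywick.
Oakfield holds 100% of Cinder, so Dae-won controls Cinder.
In Palisade, Dae-won's side holds only 38%, not > 50%.
So Dae-won does not control Palisade.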